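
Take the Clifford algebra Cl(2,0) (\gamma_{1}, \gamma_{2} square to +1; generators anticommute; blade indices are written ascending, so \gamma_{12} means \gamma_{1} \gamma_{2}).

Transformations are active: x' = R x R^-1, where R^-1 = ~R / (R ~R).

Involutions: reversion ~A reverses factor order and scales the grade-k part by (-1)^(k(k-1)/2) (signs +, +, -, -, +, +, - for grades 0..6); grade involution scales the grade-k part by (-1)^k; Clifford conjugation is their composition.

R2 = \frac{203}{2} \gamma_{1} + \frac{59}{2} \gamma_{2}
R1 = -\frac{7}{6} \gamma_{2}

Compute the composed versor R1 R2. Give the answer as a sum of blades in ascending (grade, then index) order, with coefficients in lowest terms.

Distribute over the terms of R1 (each basis-blade product reordered to ascending indices, repeated generators contracted through their squares):
(-\frac{7}{6} \gamma_{2}) R2 = -\frac{413}{12} + \frac{1421}{12} \gamma_{12}
Answer: -\frac{413}{12} + \frac{1421}{12} \gamma_{12}


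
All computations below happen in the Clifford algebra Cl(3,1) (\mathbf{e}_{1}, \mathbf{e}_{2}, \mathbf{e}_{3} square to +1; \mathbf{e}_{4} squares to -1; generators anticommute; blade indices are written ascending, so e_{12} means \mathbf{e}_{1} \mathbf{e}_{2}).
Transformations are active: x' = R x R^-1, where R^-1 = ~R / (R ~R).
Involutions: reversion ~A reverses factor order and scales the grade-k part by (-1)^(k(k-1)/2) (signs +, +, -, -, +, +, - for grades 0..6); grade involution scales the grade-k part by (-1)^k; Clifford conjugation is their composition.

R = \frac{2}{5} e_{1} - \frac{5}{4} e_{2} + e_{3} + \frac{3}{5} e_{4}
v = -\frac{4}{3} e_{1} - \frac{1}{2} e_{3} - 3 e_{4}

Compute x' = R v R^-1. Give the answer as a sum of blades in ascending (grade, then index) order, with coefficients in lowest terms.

~R = \frac{2}{5} e_{1} - \frac{5}{4} e_{2} + e_{3} + \frac{3}{5} e_{4}, and R ~R = \frac{189}{80}, so R^-1 = ~R / (\frac{189}{80}).
R v = \frac{23}{30} - \frac{5}{3} e_{12} + \frac{17}{15} e_{13} - \frac{2}{5} e_{14} + \frac{5}{8} e_{23} + \frac{15}{4} e_{24} - \frac{27}{10} e_{34}
Answer: \frac{4516}{2835} e_{1} - \frac{460}{567} e_{2} + \frac{1303}{1134} e_{3} + \frac{3203}{945} e_{4}


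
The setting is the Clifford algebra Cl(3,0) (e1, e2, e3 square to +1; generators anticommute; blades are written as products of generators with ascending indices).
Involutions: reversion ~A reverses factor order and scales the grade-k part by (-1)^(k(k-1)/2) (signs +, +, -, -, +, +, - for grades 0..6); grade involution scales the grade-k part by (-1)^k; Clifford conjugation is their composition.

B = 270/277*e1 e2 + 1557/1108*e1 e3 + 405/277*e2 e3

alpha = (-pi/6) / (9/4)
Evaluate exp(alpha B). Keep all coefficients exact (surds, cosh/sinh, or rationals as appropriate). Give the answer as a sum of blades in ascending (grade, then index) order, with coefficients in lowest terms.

B^2 term by term: the squares give (270/277)^2*(e1 e2)^2 + (1557/1108)^2*(e1 e3)^2 + (405/277)^2*(e2 e3)^2 = 72900/76729*(-1) + 2424249/1227664*(-1) + 164025/76729*(-1) = -81/16 (each basis 2-blade squares to minus the product of its generators' squares); cross terms between blades sharing an index anticommute and cancel. So B^2 = -81/16.
B^2 = -81/16 — a negative square means the series sums to a rotation: l = 9/4, alpha*l = -pi/6, so exp(alpha B) = cos(-pi/6) + (sin(-pi/6)/(9/4))*B = sqrt(3)/2 + (-2/9)*B.
Answer: sqrt(3)/2 - 60/277*e1 e2 - 173/554*e1 e3 - 90/277*e2 e3


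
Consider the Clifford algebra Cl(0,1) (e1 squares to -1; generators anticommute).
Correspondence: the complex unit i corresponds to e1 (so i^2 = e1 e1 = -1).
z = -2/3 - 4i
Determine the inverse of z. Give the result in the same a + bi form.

In blades: z = -2/3 - 4*e1.
With qbar = -2/3 + 4*e1 (scalar fixed, mapped units negated), z qbar = 148/9 (the sum of squared coefficients), so z^-1 = qbar / (148/9) = -3/74 + 9/37*e1; translating back:
Answer: -3/74 + 9/37*i


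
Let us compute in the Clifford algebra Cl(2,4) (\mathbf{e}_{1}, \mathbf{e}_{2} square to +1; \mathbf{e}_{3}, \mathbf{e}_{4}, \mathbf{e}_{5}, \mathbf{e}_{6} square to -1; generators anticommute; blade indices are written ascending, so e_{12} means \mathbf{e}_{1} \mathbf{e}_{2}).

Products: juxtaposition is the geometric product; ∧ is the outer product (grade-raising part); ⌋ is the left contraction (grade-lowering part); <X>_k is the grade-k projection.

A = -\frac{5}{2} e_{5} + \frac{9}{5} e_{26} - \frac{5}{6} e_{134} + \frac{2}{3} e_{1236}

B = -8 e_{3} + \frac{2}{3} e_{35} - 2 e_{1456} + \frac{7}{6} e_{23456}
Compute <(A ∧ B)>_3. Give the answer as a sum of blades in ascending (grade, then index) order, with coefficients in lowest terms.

step 1: -20 e_{35} + \frac{72}{5} e_{236} + \frac{6}{5} e_{2356}
step 2: \frac{72}{5} e_{236}
Answer: \frac{72}{5} e_{236}


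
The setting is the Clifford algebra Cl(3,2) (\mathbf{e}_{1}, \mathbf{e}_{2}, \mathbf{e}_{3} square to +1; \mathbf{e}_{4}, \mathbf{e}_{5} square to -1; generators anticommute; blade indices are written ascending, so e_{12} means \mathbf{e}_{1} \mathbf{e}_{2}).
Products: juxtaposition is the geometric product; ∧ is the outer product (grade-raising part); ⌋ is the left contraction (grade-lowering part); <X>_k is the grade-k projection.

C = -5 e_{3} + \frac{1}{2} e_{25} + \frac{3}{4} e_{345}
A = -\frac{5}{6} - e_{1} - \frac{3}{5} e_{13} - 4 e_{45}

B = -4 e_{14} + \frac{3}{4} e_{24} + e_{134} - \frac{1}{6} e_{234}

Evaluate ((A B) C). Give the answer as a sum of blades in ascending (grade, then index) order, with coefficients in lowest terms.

step 1: \frac{23}{5} e_{4} + \frac{10}{3} e_{14} + 16 e_{15} - \frac{5}{8} e_{24} - 3 e_{25} - \frac{17}{5} e_{34} - \frac{17}{20} e_{124} - \frac{5}{6} e_{134} - 4 e_{135} + \frac{5}{36} e_{234} + \frac{2}{3} e_{235} + \frac{37}{60} e_{1234}
step 2: -\frac{3}{2} - \frac{1}{3} e_{3} - 17 e_{4} - \frac{51}{20} e_{5} + 8 e_{12} - \frac{7}{6} e_{14} - \frac{165}{8} e_{15} + \frac{7}{36} e_{24} + \frac{55}{16} e_{25} + 23 e_{34} + \frac{69}{20} e_{35} + \frac{5}{16} e_{45} + 2 e_{123} + \frac{37}{12} e_{124} + \frac{37}{80} e_{125} + \frac{14}{3} e_{134} + \frac{165}{2} e_{135} + \frac{17}{40} e_{145} - \frac{7}{8} e_{234} - \frac{495}{32} e_{235} - \frac{23}{10} e_{245} + \frac{5}{72} e_{345} - \frac{17}{4} e_{1234} - \frac{51}{80} e_{1235} - \frac{5}{3} e_{1245} + \frac{37}{120} e_{1345} - \frac{17}{10} e_{2345} - \frac{5}{12} e_{12345}
Answer: -\frac{3}{2} - \frac{1}{3} e_{3} - 17 e_{4} - \frac{51}{20} e_{5} + 8 e_{12} - \frac{7}{6} e_{14} - \frac{165}{8} e_{15} + \frac{7}{36} e_{24} + \frac{55}{16} e_{25} + 23 e_{34} + \frac{69}{20} e_{35} + \frac{5}{16} e_{45} + 2 e_{123} + \frac{37}{12} e_{124} + \frac{37}{80} e_{125} + \frac{14}{3} e_{134} + \frac{165}{2} e_{135} + \frac{17}{40} e_{145} - \frac{7}{8} e_{234} - \frac{495}{32} e_{235} - \frac{23}{10} e_{245} + \frac{5}{72} e_{345} - \frac{17}{4} e_{1234} - \frac{51}{80} e_{1235} - \frac{5}{3} e_{1245} + \frac{37}{120} e_{1345} - \frac{17}{10} e_{2345} - \frac{5}{12} e_{12345}


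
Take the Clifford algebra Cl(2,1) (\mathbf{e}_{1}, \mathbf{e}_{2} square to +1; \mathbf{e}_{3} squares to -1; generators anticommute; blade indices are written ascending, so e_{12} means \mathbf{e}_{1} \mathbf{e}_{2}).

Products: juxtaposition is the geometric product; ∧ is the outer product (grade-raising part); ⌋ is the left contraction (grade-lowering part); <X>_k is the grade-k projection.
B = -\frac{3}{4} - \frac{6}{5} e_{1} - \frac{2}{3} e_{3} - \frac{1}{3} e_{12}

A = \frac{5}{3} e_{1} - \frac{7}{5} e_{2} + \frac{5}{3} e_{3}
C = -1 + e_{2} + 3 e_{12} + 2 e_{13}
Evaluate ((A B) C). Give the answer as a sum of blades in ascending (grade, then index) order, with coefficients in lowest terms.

step 1: -\frac{8}{9} - \frac{103}{60} e_{1} + \frac{89}{180} e_{2} - \frac{5}{4} e_{3} - \frac{42}{25} e_{12} + \frac{8}{9} e_{13} + \frac{14}{15} e_{23} - \frac{5}{9} e_{123}
step 2: \frac{7381}{900} - \frac{296}{75} e_{1} - \frac{244}{45} e_{2} - \frac{29}{20} e_{3} - \frac{457}{100} e_{12} - \frac{221}{45} e_{13} + \frac{1903}{300} e_{23} - \frac{913}{180} e_{123}
Answer: \frac{7381}{900} - \frac{296}{75} e_{1} - \frac{244}{45} e_{2} - \frac{29}{20} e_{3} - \frac{457}{100} e_{12} - \frac{221}{45} e_{13} + \frac{1903}{300} e_{23} - \frac{913}{180} e_{123}


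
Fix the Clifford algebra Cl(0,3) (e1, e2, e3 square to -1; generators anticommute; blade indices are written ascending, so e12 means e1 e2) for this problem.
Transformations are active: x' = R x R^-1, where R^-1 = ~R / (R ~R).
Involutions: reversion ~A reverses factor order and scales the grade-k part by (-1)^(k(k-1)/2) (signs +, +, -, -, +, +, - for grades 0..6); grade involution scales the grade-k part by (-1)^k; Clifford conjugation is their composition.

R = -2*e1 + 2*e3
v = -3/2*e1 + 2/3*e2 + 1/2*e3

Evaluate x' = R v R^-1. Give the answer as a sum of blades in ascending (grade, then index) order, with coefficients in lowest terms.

~R = -2*e1 + 2*e3, and R ~R = -8, so R^-1 = ~R / (-8).
R v = -4 - 4/3*e12 + 2*e13 - 4/3*e23
Answer: -1/2*e1 - 2/3*e2 + 3/2*e3


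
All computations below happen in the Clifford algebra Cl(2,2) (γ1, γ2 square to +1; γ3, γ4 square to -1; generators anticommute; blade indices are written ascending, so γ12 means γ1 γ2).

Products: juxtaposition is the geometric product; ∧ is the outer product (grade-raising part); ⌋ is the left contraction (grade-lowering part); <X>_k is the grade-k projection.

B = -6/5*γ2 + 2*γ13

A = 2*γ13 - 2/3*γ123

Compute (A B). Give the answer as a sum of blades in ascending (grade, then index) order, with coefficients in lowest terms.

step 1: 4 + 4/3*γ2 - 4/5*γ13 + 12/5*γ123
Answer: 4 + 4/3*γ2 - 4/5*γ13 + 12/5*γ123


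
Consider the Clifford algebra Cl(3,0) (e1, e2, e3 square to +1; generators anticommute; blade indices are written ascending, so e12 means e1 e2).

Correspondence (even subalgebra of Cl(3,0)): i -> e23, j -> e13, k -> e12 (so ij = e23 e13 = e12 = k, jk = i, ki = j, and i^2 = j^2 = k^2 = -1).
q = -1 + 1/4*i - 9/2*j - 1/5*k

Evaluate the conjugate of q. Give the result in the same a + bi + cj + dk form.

In blades: q = -1 - 1/5*e12 - 9/2*e13 + 1/4*e23.
Quaternion conjugation is reversion on the even subalgebra: the scalar is fixed and every grade-2 blade flips sign, giving -1 + 1/5*e12 + 9/2*e13 - 1/4*e23; translating back:
Answer: -1 - 1/4*i + 9/2*j + 1/5*k


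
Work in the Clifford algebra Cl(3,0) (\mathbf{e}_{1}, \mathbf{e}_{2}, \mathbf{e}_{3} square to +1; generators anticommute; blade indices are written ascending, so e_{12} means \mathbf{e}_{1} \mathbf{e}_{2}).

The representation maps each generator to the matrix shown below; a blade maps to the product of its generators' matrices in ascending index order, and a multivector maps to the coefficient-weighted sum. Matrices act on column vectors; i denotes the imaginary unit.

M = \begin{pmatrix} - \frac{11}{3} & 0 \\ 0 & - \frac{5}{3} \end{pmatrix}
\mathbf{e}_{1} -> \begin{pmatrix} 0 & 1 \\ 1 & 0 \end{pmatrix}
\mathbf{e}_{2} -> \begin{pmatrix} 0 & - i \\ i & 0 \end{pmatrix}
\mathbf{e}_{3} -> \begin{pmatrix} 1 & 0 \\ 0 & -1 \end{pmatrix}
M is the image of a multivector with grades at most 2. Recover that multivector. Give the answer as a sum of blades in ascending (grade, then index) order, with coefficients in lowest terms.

Method: 1, rho(e_{1}), rho(e_{2}), rho(e_{3}) form a trace-orthogonal basis of the 2x2 complex matrices (tr(X Y) = 2 if X = Y, else 0), so M = m0*1 + m1*rho(e_{1}) + m2*rho(e_{2}) + m3*rho(e_{3}) with m0 = tr(M)/2 = - \frac{8}{3}, m1 = tr(M rho(e_{1}))/2 = 0, m2 = tr(M rho(e_{2}))/2 = 0, m3 = tr(M rho(e_{3}))/2 = -1.
Multiplying table entries, the bivector images are rho(e_{12}) = i*rho(e_{3}), rho(e_{13}) = -i*rho(e_{2}), rho(e_{23}) = i*rho(e_{1}); with real blade coefficients the real parts of m0..m3 are the coefficients of 1, e_{1}, e_{2}, e_{3} and the imaginary parts give the bivectors (e_{23}: Im m1, e_{13}: -Im m2, e_{12}: Im m3).
Answer: -\frac{8}{3} - e_{3}


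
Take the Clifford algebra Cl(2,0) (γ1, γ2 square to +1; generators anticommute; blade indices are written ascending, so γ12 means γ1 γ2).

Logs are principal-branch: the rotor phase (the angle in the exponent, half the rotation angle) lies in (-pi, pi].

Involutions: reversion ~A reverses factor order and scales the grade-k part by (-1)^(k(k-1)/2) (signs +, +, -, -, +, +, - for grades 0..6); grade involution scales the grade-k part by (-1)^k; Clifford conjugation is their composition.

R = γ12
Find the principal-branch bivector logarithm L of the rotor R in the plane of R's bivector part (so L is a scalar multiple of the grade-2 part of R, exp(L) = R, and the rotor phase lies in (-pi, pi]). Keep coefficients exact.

The scalar part of R is 0, which fixes the principal-branch rotor phase; the unit plane is then the bivector part divided by the sine of that phase, and L is that plane scaled by the phase.
Concretely: cos(phase) = 0 gives phase = ±pi/2, and since phase/sin(phase) is even the sign is immaterial: L = (phase/sin(phase)) * <R>_2 = (pi/2) * <R>_2.
Answer: pi/2*γ12


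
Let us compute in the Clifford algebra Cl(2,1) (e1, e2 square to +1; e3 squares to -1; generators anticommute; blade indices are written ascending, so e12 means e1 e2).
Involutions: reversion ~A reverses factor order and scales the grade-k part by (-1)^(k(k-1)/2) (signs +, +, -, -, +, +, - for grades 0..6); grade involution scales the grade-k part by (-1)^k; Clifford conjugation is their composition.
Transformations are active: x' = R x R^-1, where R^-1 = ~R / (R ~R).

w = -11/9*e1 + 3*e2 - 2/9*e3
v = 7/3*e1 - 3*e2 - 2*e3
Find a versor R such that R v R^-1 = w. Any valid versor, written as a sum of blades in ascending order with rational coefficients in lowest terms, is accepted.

A norm check does it: q(v) = q(w) = 94/9, hence R = v + w = 10/9*e1 - 20/9*e3 realises the map — parallel part kept, (v - w)/2 negated, v carried to w.
Answer: 10/9*e1 - 20/9*e3


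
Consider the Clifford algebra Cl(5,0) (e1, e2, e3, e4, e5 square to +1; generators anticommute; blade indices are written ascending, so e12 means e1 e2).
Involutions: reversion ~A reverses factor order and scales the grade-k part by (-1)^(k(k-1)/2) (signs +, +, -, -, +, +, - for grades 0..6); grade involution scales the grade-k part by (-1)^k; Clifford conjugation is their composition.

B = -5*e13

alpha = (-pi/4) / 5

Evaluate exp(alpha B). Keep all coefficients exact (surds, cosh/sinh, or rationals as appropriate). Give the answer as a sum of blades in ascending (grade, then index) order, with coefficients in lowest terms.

B^2 = (-5)^2*(e13)^2 = 25*(-1) = -25 (a basis 2-blade squares to minus the product of its generators' squares).
B^2 = -25 — circular case — the even/odd split gives cos and sin: l = 5, alpha*l = -pi/4, so exp(alpha B) = cos(-pi/4) + (sin(-pi/4)/5)*B = sqrt(2)/2 + (-sqrt(2)/10)*B.
Answer: sqrt(2)/2 + sqrt(2)/2*e13


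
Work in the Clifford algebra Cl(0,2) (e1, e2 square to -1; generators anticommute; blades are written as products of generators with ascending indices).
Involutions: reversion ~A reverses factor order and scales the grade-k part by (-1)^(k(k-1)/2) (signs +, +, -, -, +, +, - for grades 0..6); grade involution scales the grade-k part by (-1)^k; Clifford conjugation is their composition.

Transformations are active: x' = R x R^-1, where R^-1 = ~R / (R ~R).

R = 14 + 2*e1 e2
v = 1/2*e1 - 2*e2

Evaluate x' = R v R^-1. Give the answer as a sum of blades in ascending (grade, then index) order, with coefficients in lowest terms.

~R = 14 - 2*e1 e2, and R ~R = 200, so R^-1 = ~R / (200).
R v = 11*e1 - 27*e2
Answer: 26/25*e1 - 89/50*e2


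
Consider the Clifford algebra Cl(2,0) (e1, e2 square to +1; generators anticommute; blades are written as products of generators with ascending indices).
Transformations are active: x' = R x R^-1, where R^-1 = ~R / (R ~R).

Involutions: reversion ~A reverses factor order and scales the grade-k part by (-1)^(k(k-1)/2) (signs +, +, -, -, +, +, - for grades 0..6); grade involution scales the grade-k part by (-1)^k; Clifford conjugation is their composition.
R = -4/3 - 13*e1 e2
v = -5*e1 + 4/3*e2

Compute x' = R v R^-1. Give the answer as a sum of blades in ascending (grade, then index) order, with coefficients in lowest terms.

~R = -4/3 + 13*e1 e2, and R ~R = 1537/9, so R^-1 = ~R / (1537/9).
R v = -32/3*e1 - 601/9*e2
Answer: 7941/1537*e1 - 1340/4611*e2


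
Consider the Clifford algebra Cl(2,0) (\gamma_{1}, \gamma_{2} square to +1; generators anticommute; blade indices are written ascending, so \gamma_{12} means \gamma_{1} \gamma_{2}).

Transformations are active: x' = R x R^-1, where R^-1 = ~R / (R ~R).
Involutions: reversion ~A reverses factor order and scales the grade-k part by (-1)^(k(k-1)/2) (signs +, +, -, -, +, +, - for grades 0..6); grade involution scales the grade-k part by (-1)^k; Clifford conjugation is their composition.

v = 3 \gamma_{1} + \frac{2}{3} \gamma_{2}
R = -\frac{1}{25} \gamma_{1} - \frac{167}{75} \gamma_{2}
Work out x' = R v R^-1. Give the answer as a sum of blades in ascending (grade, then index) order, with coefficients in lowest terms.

~R = -\frac{1}{25} \gamma_{1} - \frac{167}{75} \gamma_{2}, and R ~R = \frac{27898}{5625}, so R^-1 = ~R / (\frac{27898}{5625}).
R v = -\frac{361}{225} + \frac{499}{75} \gamma_{12}
Answer: -\frac{41486}{13949} \gamma_{1} + \frac{32389}{41847} \gamma_{2}


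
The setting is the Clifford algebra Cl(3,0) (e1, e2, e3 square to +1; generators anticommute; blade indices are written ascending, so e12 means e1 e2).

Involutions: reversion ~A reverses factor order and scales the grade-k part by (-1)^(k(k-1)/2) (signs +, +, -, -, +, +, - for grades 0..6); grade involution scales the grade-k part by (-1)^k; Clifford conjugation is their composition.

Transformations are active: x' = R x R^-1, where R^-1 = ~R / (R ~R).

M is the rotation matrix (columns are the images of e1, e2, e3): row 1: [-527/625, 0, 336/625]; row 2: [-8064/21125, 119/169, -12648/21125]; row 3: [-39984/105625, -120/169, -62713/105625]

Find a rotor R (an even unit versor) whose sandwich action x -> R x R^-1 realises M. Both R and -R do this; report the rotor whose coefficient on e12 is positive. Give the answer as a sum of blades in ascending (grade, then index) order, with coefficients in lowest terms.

Method: write R = a + b12*e12 + b13*e13 + b23*e23 with a^2 + b12^2 + b13^2 + b23^2 = 1 (so R^-1 = ~R). Expanding the columns R e_j ~R gives tr M = 4a^2 - 1 and, from the antisymmetric part, M21 - M12 = -4a*b12, M13 - M31 = 4a*b13, M32 - M23 = -4a*b23.
Here tr M = -77401/105625, so a^2 = (1 + tr M)/4 = 7056/105625 and a = ±84/325. Taking a = 84/325: M21 - M12 = -8064/21125, M13 - M31 = 96768/105625, M32 - M23 = -2352/21125, giving b12 = 24/65, b13 = 288/325, b23 = 7/65, i.e. R = 84/325 + 24/65*e12 + 288/325*e13 + 7/65*e23.
Its e12 coefficient is already positive.
Answer: 84/325 + 24/65*e12 + 288/325*e13 + 7/65*e23. Recall the cover is two-to-one: with M of trace -77401/105625, both preimages act alike, and the stated e12 sign chooses the sheet.


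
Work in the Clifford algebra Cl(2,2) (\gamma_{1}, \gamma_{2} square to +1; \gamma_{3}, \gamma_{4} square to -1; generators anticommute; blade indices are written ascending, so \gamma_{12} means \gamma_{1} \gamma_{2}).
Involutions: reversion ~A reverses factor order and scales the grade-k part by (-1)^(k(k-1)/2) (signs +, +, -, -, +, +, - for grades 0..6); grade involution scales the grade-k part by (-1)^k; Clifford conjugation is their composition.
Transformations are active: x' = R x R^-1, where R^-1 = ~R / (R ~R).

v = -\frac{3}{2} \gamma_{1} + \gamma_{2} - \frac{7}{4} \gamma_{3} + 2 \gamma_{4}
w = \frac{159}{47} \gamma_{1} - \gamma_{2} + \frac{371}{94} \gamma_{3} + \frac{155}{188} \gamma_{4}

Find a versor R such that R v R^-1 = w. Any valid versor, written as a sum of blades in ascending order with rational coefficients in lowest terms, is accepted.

Sketch: the shared square -\frac{61}{16} makes R = v + w = \frac{177}{94} \gamma_{1} + \frac{413}{188} \gamma_{3} + \frac{531}{188} \gamma_{4} the natural versor; its sandwich fixes that direction, negates (v - w)/2, and sends v to w.
Answer: \frac{177}{94} \gamma_{1} + \frac{413}{188} \gamma_{3} + \frac{531}{188} \gamma_{4}


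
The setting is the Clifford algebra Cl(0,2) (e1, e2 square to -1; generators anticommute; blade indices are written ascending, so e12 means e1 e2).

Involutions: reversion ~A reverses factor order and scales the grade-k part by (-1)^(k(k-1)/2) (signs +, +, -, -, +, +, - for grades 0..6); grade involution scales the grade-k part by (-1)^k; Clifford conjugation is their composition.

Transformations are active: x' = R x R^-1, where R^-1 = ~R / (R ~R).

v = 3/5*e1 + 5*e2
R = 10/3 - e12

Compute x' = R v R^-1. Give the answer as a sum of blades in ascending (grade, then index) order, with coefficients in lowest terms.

~R = 10/3 + e12, and R ~R = 109/9, so R^-1 = ~R / (109/9).
R v = 7*e1 + 241/15*e2
Answer: 1773/545*e1 + 419/109*e2


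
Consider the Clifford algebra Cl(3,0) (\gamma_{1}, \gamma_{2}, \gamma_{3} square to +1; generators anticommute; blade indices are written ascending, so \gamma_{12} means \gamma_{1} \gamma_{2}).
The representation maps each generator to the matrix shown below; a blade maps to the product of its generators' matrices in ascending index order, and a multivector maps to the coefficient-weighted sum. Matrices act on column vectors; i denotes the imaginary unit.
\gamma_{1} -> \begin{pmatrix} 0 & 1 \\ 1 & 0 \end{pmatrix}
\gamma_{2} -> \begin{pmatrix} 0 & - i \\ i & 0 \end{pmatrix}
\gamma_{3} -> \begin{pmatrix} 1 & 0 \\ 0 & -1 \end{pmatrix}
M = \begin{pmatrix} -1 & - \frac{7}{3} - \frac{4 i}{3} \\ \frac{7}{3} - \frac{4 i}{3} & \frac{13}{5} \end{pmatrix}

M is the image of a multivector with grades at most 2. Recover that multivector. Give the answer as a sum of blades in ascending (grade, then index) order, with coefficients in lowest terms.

Method: 1, rho(\gamma_{1}), rho(\gamma_{2}), rho(\gamma_{3}) form a trace-orthogonal basis of the 2x2 complex matrices (tr(X Y) = 2 if X = Y, else 0), so M = m0*1 + m1*rho(\gamma_{1}) + m2*rho(\gamma_{2}) + m3*rho(\gamma_{3}) with m0 = tr(M)/2 = \frac{4}{5}, m1 = tr(M rho(\gamma_{1}))/2 = - \frac{4 i}{3}, m2 = tr(M rho(\gamma_{2}))/2 = - \frac{7 i}{3}, m3 = tr(M rho(\gamma_{3}))/2 = - \frac{9}{5}.
Multiplying table entries, the bivector images are rho(\gamma_{12}) = i*rho(\gamma_{3}), rho(\gamma_{13}) = -i*rho(\gamma_{2}), rho(\gamma_{23}) = i*rho(\gamma_{1}); with real blade coefficients the real parts of m0..m3 are the coefficients of 1, \gamma_{1}, \gamma_{2}, \gamma_{3} and the imaginary parts give the bivectors (\gamma_{23}: Im m1, \gamma_{13}: -Im m2, \gamma_{12}: Im m3).
Answer: \frac{4}{5} - \frac{9}{5} \gamma_{3} + \frac{7}{3} \gamma_{13} - \frac{4}{3} \gamma_{23}


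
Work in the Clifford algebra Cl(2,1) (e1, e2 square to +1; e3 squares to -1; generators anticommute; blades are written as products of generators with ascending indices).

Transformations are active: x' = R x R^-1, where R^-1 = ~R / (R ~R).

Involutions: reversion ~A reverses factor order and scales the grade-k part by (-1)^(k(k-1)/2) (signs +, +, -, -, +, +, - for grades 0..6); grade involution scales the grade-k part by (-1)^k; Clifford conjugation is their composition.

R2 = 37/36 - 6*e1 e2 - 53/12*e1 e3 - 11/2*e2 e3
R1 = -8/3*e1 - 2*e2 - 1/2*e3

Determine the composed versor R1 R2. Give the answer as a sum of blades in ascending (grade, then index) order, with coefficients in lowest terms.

Distribute over the terms of R1 (each basis-blade product reordered to ascending indices, repeated generators contracted through their squares):
(-8/3*e1) R2 = -74/27*e1 + 16*e2 + 106/9*e3 + 44/3*e1 e2 e3
(-2*e2) R2 = -12*e1 - 37/18*e2 + 11*e3 - 53/6*e1 e2 e3
(-1/2*e3) R2 = 53/24*e1 + 11/4*e2 - 37/72*e3 + 3*e1 e2 e3
Summing the partial products and collecting blades:
Answer: -2707/216*e1 + 601/36*e2 + 1603/72*e3 + 53/6*e1 e2 e3


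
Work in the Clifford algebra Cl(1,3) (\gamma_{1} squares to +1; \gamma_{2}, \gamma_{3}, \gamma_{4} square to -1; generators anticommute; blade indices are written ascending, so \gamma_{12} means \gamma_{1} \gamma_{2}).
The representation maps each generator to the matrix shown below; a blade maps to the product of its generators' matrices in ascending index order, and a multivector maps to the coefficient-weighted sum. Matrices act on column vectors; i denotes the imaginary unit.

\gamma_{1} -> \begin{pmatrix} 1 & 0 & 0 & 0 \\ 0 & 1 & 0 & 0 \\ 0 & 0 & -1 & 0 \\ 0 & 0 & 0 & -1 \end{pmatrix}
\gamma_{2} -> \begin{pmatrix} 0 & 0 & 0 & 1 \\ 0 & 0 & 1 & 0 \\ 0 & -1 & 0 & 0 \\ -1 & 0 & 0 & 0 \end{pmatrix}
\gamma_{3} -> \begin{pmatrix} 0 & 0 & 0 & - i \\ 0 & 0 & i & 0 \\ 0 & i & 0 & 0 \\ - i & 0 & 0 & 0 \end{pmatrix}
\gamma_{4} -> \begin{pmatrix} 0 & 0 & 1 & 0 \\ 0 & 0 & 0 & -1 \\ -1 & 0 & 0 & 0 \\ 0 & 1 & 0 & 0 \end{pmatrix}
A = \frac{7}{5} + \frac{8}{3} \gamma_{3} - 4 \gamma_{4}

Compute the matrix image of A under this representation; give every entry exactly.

M = (\frac{7}{5})*1 + (\frac{8}{3})*rho(\gamma_{3}) + (-4)*rho(\gamma_{4}), summed entrywise (1 is the identity matrix):
Answer: \begin{pmatrix} \frac{7}{5} & 0 & -4 & - \frac{8 i}{3} \\ 0 & \frac{7}{5} & \frac{8 i}{3} & 4 \\ 4 & \frac{8 i}{3} & \frac{7}{5} & 0 \\ - \frac{8 i}{3} & -4 & 0 & \frac{7}{5} \end{pmatrix}


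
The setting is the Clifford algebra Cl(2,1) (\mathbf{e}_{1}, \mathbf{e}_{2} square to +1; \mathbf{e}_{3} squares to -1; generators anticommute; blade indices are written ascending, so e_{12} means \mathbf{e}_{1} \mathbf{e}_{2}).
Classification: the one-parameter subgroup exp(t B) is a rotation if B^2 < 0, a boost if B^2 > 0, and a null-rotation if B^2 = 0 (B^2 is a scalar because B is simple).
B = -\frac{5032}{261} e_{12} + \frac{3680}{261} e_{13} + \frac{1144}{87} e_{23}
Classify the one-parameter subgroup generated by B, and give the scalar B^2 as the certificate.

B^2 term by term: the squares give (-\frac{5032}{261})^2*(e_{12})^2 + (\frac{3680}{261})^2*(e_{13})^2 + (\frac{1144}{87})^2*(e_{23})^2 = \frac{25321024}{68121}*(-1) + \frac{13542400}{68121}*(+1) + \frac{1308736}{7569}*(+1) = 0 (each basis 2-blade squares to minus the product of its generators' squares); cross terms between blades sharing an index anticommute and cancel. So B^2 = 0.
Answer: null-rotation, certificate B^2 = 0. The class reads off the invariant scalar 0 directly.


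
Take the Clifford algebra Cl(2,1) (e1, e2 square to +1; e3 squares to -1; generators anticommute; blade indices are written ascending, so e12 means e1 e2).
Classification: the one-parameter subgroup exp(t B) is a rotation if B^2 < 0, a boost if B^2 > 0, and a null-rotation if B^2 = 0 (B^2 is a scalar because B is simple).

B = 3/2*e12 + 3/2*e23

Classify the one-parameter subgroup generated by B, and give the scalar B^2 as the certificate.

B^2 term by term: the squares give (3/2)^2*(e12)^2 + (3/2)^2*(e23)^2 = 9/4*(-1) + 9/4*(+1) = 0 (each basis 2-blade squares to minus the product of its generators' squares); cross terms between blades sharing an index anticommute and cancel. So B^2 = 0.
Answer: null-rotation, certificate B^2 = 0. Check the certificate: B^2 = 0, and that sign is decisive whatever form B takes.


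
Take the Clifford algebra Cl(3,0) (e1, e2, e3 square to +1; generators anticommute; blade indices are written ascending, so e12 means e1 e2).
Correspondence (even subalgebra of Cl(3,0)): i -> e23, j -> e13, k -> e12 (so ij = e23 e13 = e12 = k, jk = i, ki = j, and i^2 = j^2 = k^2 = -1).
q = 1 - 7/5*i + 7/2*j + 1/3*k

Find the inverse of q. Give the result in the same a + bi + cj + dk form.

In blades: q = 1 + 1/3*e12 + 7/2*e13 - 7/5*e23.
With qbar = 1 - 1/3*e12 - 7/2*e13 + 7/5*e23 (scalar fixed, mapped units negated), q qbar = 13789/900 (the sum of squared coefficients), so q^-1 = qbar / (13789/900) = 900/13789 - 300/13789*e12 - 3150/13789*e13 + 1260/13789*e23; translating back:
Answer: 900/13789 + 1260/13789*i - 3150/13789*j - 300/13789*k


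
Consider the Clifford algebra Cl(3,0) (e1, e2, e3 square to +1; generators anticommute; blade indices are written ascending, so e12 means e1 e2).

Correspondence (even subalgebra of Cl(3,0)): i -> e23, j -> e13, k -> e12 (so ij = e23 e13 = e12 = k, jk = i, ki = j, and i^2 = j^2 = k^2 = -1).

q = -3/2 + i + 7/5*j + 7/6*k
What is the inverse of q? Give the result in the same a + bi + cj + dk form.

In blades: q = -3/2 + 7/6*e12 + 7/5*e13 + e23.
With qbar = -3/2 - 7/6*e12 - 7/5*e13 - e23 (scalar fixed, mapped units negated), q qbar = 2957/450 (the sum of squared coefficients), so q^-1 = qbar / (2957/450) = -675/2957 - 525/2957*e12 - 630/2957*e13 - 450/2957*e23; translating back:
Answer: -675/2957 - 450/2957*i - 630/2957*j - 525/2957*k


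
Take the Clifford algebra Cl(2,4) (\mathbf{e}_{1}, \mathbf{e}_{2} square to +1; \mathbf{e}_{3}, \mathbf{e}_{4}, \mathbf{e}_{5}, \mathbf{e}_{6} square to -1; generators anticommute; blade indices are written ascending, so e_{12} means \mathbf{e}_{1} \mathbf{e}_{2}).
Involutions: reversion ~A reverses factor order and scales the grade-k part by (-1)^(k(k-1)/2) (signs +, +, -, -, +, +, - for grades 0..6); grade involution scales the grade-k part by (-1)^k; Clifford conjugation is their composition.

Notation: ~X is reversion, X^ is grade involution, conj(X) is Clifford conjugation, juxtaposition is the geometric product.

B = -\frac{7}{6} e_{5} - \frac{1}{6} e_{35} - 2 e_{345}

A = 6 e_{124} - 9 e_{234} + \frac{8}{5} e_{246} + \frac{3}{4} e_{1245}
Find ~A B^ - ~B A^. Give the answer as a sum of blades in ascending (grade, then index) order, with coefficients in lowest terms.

first term: -18 e_{25} - \frac{3}{2} e_{123} - \frac{7}{8} e_{124} - \frac{3}{2} e_{245} + \frac{1}{8} e_{1234} - 12 e_{1235} - 7 e_{1245} + \frac{21}{2} e_{2345} + \frac{16}{5} e_{2356} + \frac{28}{15} e_{2456} - e_{12345} - \frac{4}{15} e_{23456}
second term: 18 e_{25} - \frac{3}{2} e_{123} - \frac{7}{8} e_{124} - \frac{3}{2} e_{245} + \frac{1}{8} e_{1234} - 12 e_{1235} - 7 e_{1245} + \frac{21}{2} e_{2345} + \frac{16}{5} e_{2356} + \frac{28}{15} e_{2456} + e_{12345} + \frac{4}{15} e_{23456}
Answer: -36 e_{25} - 2 e_{12345} - \frac{8}{15} e_{23456}


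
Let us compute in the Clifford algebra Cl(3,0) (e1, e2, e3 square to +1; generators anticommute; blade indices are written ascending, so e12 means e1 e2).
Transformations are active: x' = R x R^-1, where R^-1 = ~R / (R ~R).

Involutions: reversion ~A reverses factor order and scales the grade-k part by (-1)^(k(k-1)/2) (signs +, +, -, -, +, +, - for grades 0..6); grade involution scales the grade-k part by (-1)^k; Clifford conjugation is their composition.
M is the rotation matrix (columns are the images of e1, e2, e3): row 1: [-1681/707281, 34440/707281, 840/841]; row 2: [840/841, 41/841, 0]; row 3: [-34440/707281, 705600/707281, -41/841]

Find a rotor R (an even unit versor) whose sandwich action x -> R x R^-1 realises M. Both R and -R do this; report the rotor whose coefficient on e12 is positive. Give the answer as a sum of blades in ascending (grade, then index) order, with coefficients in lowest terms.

Method: write R = a + b12*e12 + b13*e13 + b23*e23 with a^2 + b12^2 + b13^2 + b23^2 = 1 (so R^-1 = ~R). Expanding the columns R e_j ~R gives tr M = 4a^2 - 1 and, from the antisymmetric part, M21 - M12 = -4a*b12, M13 - M31 = 4a*b13, M32 - M23 = -4a*b23.
Here tr M = -1681/707281, so a^2 = (1 + tr M)/4 = 176400/707281 and a = ±420/841. Taking a = 420/841: M21 - M12 = 672000/707281, M13 - M31 = 740880/707281, M32 - M23 = 705600/707281, giving b12 = -400/841, b13 = 441/841, b23 = -420/841, i.e. R = 420/841 - 400/841*e12 + 441/841*e13 - 420/841*e23.
Its e12 coefficient is negative, so report the other preimage -R.
Answer: -420/841 + 400/841*e12 - 441/841*e13 + 420/841*e23. Note: both R and -R realise this M (trace -1681/707281); the covering map identifies them, and the e12-coefficient sign is the tie-breaker.


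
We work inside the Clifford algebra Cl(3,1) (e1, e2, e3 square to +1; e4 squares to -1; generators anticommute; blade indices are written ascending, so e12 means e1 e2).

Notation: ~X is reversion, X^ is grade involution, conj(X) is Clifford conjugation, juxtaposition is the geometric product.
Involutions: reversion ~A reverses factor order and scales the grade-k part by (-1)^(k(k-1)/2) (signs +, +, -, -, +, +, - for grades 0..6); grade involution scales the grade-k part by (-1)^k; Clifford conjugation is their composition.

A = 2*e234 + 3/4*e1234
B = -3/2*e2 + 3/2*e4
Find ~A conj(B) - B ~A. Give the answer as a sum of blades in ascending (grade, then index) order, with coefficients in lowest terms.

first term: -3*e23 - 3*e34 + 9/8*e123 + 9/8*e134
second term: 3*e23 + 3*e34 + 9/8*e123 + 9/8*e134
Answer: -6*e23 - 6*e34


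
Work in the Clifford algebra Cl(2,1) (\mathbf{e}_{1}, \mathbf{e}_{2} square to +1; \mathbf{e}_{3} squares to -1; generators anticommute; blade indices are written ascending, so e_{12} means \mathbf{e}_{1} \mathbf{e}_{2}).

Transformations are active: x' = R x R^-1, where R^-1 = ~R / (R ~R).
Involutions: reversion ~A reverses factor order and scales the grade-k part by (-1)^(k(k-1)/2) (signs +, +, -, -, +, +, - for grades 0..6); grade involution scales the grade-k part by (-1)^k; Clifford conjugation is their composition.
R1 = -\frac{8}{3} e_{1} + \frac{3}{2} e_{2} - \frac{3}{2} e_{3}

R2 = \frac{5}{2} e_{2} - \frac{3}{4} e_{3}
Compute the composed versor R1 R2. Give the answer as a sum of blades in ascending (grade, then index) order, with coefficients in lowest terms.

Distribute over the terms of R2 (each basis-blade product reordered to ascending indices, repeated generators contracted through their squares):
R1 (\frac{5}{2} e_{2}) = \frac{15}{4} - \frac{20}{3} e_{12} + \frac{15}{4} e_{23}
R1 (-\frac{3}{4} e_{3}) = -\frac{9}{8} + 2 e_{13} - \frac{9}{8} e_{23}
Summing the partial products and collecting blades:
Answer: \frac{21}{8} - \frac{20}{3} e_{12} + 2 e_{13} + \frac{21}{8} e_{23}


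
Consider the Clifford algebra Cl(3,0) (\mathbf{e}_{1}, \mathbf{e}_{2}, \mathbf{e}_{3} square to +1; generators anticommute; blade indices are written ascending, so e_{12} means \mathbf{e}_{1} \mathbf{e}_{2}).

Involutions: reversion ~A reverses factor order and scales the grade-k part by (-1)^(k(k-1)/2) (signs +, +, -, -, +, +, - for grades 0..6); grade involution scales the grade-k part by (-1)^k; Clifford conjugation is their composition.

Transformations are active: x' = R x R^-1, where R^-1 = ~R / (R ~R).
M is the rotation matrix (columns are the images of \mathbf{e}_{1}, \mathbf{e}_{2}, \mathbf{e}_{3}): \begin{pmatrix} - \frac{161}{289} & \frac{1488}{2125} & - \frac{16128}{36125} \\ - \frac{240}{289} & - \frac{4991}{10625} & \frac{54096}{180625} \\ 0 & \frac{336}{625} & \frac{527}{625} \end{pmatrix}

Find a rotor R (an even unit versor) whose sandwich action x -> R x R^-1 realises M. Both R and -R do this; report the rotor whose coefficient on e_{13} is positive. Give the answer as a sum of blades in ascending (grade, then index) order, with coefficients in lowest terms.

Method: write R = a + b12*e_{12} + b13*e_{13} + b23*e_{23} with a^2 + b12^2 + b13^2 + b23^2 = 1 (so R^-1 = ~R). Expanding the columns R e_j ~R gives tr M = 4a^2 - 1 and, from the antisymmetric part, M21 - M12 = -4a*b12, M13 - M31 = 4a*b13, M32 - M23 = -4a*b23.
Here tr M = -\frac{33169}{180625}, so a^2 = (1 + tr M)/4 = \frac{36864}{180625} and a = ±\frac{192}{425}. Taking a = \frac{192}{425}: M21 - M12 = -\frac{55296}{36125}, M13 - M31 = -\frac{16128}{36125}, M32 - M23 = \frac{43008}{180625}, giving b12 = \frac{72}{85}, b13 = -\frac{21}{85}, b23 = -\frac{56}{425}, i.e. R = \frac{192}{425} + \frac{72}{85} e_{12} - \frac{21}{85} e_{13} - \frac{56}{425} e_{23}.
Its e_{13} coefficient is negative, so report the other preimage -R.
Answer: -\frac{192}{425} - \frac{72}{85} e_{12} + \frac{21}{85} e_{13} + \frac{56}{425} e_{23}. Key observation: the double cover Spin(3) -> SO(3) sends R and -R to the same matrix (trace -\frac{33169}{180625} here), so the stated sign of the e_{13} coefficient is what selects one sheet.


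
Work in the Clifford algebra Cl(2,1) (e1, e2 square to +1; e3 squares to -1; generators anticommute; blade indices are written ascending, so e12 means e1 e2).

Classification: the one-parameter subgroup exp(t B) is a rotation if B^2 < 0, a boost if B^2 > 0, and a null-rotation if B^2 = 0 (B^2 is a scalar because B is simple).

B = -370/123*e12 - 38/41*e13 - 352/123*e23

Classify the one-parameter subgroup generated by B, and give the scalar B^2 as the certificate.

B^2 term by term: the squares give (-370/123)^2*(e12)^2 + (-38/41)^2*(e13)^2 + (-352/123)^2*(e23)^2 = 136900/15129*(-1) + 1444/1681*(+1) + 123904/15129*(+1) = 0 (each basis 2-blade squares to minus the product of its generators' squares); cross terms between blades sharing an index anticommute and cancel. So B^2 = 0.
Answer: null-rotation, certificate B^2 = 0. No conjugation can change B^2 = 0; the sign gives the class.


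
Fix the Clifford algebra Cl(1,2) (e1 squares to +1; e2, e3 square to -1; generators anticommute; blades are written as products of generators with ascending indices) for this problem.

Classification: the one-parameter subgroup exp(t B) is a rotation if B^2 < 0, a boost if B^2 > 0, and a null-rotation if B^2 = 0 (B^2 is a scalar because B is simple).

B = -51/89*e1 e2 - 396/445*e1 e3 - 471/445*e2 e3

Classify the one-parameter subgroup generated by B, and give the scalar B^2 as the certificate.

B^2 term by term: the squares give (-51/89)^2*(e1 e2)^2 + (-396/445)^2*(e1 e3)^2 + (-471/445)^2*(e2 e3)^2 = 2601/7921*(+1) + 156816/198025*(+1) + 221841/198025*(-1) = 0 (each basis 2-blade squares to minus the product of its generators' squares); cross terms between blades sharing an index anticommute and cancel. So B^2 = 0.
Answer: null-rotation, certificate B^2 = 0. Because 0 is invariant under every versor sandwich, the classification follows from its sign alone.


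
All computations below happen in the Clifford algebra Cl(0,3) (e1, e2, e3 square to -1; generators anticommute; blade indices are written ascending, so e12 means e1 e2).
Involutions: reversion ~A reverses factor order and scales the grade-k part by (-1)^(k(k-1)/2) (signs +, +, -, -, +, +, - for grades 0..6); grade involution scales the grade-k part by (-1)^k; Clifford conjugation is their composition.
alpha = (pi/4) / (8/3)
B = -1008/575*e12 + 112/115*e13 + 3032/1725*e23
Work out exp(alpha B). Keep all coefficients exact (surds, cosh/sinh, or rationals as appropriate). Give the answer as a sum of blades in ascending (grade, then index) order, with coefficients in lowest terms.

B^2 term by term: the squares give (-1008/575)^2*(e12)^2 + (112/115)^2*(e13)^2 + (3032/1725)^2*(e23)^2 = 1016064/330625*(-1) + 12544/13225*(-1) + 9193024/2975625*(-1) = -64/9 (each basis 2-blade squares to minus the product of its generators' squares); cross terms between blades sharing an index anticommute and cancel. So B^2 = -64/9.
B^2 = -64/9 — circular case — the even/odd split gives cos and sin: l = 8/3, alpha*l = pi/4, so exp(alpha B) = cos(pi/4) + (sin(pi/4)/(8/3))*B = sqrt(2)/2 + (3*sqrt(2)/16)*B.
Answer: sqrt(2)/2 - 189*sqrt(2)/575*e12 + 21*sqrt(2)/115*e13 + 379*sqrt(2)/1150*e23


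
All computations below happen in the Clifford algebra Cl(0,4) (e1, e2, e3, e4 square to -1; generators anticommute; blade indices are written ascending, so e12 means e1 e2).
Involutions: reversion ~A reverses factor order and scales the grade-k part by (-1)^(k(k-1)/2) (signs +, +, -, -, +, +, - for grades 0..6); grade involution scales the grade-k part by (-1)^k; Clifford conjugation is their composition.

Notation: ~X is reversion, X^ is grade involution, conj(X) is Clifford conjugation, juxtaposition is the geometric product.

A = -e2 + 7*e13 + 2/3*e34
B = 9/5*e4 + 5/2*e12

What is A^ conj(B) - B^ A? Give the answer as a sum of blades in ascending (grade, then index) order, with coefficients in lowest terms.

first term: -5/2*e1 + 6/5*e3 + 35/2*e23 - 9/5*e24 - 63/5*e134 - 5/3*e1234
second term: 5/2*e1 - 6/5*e3 + 35/2*e23 - 9/5*e24 - 63/5*e134 + 5/3*e1234
Answer: -5*e1 + 12/5*e3 - 10/3*e1234


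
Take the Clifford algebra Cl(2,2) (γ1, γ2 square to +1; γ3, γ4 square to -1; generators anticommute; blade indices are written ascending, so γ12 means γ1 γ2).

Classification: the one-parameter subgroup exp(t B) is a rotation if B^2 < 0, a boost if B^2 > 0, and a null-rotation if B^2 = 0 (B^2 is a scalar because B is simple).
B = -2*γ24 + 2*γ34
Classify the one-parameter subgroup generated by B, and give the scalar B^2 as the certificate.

B^2 term by term: the squares give (-2)^2*(γ24)^2 + (2)^2*(γ34)^2 = 4*(+1) + 4*(-1) = 0 (each basis 2-blade squares to minus the product of its generators' squares); cross terms between blades sharing an index anticommute and cancel. So B^2 = 0.
Answer: null-rotation, certificate B^2 = 0. One invariant decides it: the square 0 survives every conjugation, and its sign is exactly the classification.
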